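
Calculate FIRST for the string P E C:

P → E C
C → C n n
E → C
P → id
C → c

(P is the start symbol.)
FIRST sets of the non-terminals involved (from the grammar, by fixed-point iteration):
  FIRST(P) = { 'c', 'id' }

To compute FIRST(P E C), process the symbols left to right:
Symbol P is a non-terminal. Add FIRST(P) \ {ε} = { 'c', 'id' }
P is not nullable (ε ∉ FIRST(P)), so stop here.
FIRST(P E C) = { 'c', 'id' }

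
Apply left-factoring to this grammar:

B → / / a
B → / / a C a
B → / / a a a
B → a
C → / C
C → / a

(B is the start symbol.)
Left-factoring transforms A → αβ₁ | αβ₂ into A → αA' and A' → β₁ | β₂
(α is the longest common prefix among the alternatives). Repeat until
no nonterminal has two alternatives with a common prefix.

Round 1: B has alternatives sharing prefix '/ / a'. Introduce B': B → / / a B'
  Add: B' → ε
  Add: B' → C a
  Add: B' → a a

Round 2: C has alternatives sharing prefix '/'. Introduce C': C → / C'
  Add: C' → C
  Add: C' → a

No remaining common prefixes — done.

Resulting grammar:
B → / / a B'
B' → ε
B' → C a
B' → a a
B → a
C → / C'
C' → C
C' → a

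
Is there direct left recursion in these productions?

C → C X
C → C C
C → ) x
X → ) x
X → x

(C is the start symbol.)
C → C X: LEFT RECURSIVE (starts with C)
C → C C: LEFT RECURSIVE (starts with C)
C → ) x: starts with ')'
X → ) x: starts with ')'
X → x: starts with x

The grammar has direct left recursion on: C.

Answer: Yes, C is left-recursive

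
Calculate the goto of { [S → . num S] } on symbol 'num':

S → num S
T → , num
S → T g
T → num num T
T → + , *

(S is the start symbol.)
{ [S → . T g], [S → . num S], [S → num . S], [T → . + , *], [T → . , num], [T → . num num T] }

GOTO(I, 'num') = CLOSURE({ [A → αX.β] : [A → α.Xβ] ∈ I, X = 'num' })

Items with dot before 'num', with the dot advanced:
  [S → . num S] → [S → num . S]
Closure of the advanced items:
  [S → num . S] has the dot before S: add [S → . num S], [S → . T g]
  [S → . T g] has the dot before T: add [T → . , num], [T → . num num T], [T → . + , *]

GOTO = { [S → . T g], [S → . num S], [S → num . S], [T → . + , *], [T → . , num], [T → . num num T] }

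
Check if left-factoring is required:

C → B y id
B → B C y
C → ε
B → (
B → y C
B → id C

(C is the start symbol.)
Left-factoring is needed when two productions for the same non-terminal
share a common prefix on the right-hand side.

Productions for C:
  C → B y id
  C → ε
Productions for B:
  B → B C y
  B → (
  B → y C
  B → id C

No common prefixes found.

Answer: No, left-factoring is not needed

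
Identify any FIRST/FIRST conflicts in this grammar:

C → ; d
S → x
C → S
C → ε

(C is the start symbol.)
No FIRST/FIRST conflicts.

A FIRST/FIRST conflict occurs when two productions N → α and N → β for the same non-terminal have FIRST(α) ∩ FIRST(β) ≠ ∅ (with ε ∈ FIRST of a nullable right-hand side, so two nullable alternatives also conflict).

FIRST sets of the non-terminals at (or reachable through a nullable prefix from) the front of some alternative:
  FIRST(S) = { 'x' }

Productions for C:
  C → ; d: FIRST = { ';' }
  C → S: FIRST = { 'x' }
  C → ε: FIRST = { ε }
S has only one production, so no FIRST/FIRST conflict is possible there.

All alternatives of each non-terminal have pairwise disjoint FIRST sets.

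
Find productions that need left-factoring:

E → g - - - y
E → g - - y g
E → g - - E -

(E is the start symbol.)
Yes, E has productions with common prefix 'g - -'

Left-factoring is needed when two productions for the same non-terminal
share a common prefix on the right-hand side.

Productions for E:
  E → g - - - y
  E → g - - y g
  E → g - - E -

Found common prefix 'g - -' in productions for E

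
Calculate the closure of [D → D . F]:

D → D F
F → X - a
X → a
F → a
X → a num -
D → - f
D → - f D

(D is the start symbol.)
{ [D → D . F], [F → . X - a], [F → . a], [X → . a num -], [X → . a] }

To compute CLOSURE, for each item [A → α.Bβ] where B is a non-terminal, add [B → .γ] for all productions B → γ; repeat for the newly added items until nothing changes.

Start with: [D → D . F]
  [D → D . F] has the dot before F: add [F → . X - a], [F → . a]
  [F → . X - a] has the dot before X: add [X → . a], [X → . a num -]
No further items can be added.

CLOSURE = { [D → D . F], [F → . X - a], [F → . a], [X → . a num -], [X → . a] }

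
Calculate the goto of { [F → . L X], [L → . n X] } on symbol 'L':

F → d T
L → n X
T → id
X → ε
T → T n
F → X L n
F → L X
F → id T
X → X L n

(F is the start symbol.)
{ [F → L . X], [X → . X L n], [X → .] }

GOTO(I, 'L') = CLOSURE({ [A → αX.β] : [A → α.Xβ] ∈ I, X = 'L' })

Items with dot before 'L', with the dot advanced:
  [F → . L X] → [F → L . X]
Closure of the advanced items:
  [F → L . X] has the dot before X: add [X → .], [X → . X L n]

GOTO = { [F → L . X], [X → . X L n], [X → .] }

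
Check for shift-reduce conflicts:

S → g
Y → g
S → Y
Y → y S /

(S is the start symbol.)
A shift-reduce conflict occurs when an LR(0) state has both:
  - a complete (reduce) item [A → α .] (dot at the end), and
  - a shift item [B → β . c γ] (dot before a terminal).

Augment with S' → S and build the canonical LR(0) collection (I0 = CLOSURE({[S' → . S]}), then GOTO on every symbol after a dot until no new states appear). It has 7 states:
  I0: { [S → . Y], [S → . g], [S' → . S], [Y → . g], [Y → . y S /] }  — shift
  I1: { [S' → S .] }  — accept
  I2: { [S → Y .] }  — reduce
  I3: { [S → g .], [Y → g .] }  — 2 reduces
  I4: { [S → . Y], [S → . g], [Y → . g], [Y → . y S /], [Y → y . S /] }  — shift
  I5: { [Y → y S . /] }  — shift
  I6: { [Y → y S / .] }  — reduce

No state contains both a complete item and a shift item.

Answer: No shift-reduce conflicts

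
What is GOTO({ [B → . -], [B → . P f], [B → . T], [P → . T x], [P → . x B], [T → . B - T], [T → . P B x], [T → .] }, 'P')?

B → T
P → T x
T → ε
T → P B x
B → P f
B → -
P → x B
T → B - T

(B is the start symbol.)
{ [B → . -], [B → . P f], [B → . T], [B → P . f], [P → . T x], [P → . x B], [T → . B - T], [T → . P B x], [T → .], [T → P . B x] }

GOTO(I, 'P') = CLOSURE({ [A → αX.β] : [A → α.Xβ] ∈ I, X = 'P' })

Items with dot before 'P', with the dot advanced:
  [B → . P f] → [B → P . f]
  [T → . P B x] → [T → P . B x]
Closure of the advanced items:
  [T → P . B x] has the dot before B: add [B → . T], [B → . P f], [B → . -]
  [B → . T] has the dot before T: add [T → .], [T → . P B x], [T → . B - T]
  [B → . P f] has the dot before P: add [P → . T x], [P → . x B]

GOTO = { [B → . -], [B → . P f], [B → . T], [B → P . f], [P → . T x], [P → . x B], [T → . B - T], [T → . P B x], [T → .], [T → P . B x] }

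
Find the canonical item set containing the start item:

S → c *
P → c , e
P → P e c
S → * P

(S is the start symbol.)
{ [S → . * P], [S → . c *], [S' → . S] }

First, augment the grammar with S' → S
I₀ = CLOSURE({ [S' → . S] }):
  [S' → . S] has the dot before S: add [S → . c *], [S → . * P]
No further items can be added.

I₀ = { [S → . * P], [S → . c *], [S' → . S] }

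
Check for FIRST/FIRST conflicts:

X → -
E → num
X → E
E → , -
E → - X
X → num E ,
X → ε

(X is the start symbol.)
Yes. X → '-' / X → E on { '-' }; X → E / X → num E ',' on { 'num' }

A FIRST/FIRST conflict occurs when two productions N → α and N → β for the same non-terminal have FIRST(α) ∩ FIRST(β) ≠ ∅ (with ε ∈ FIRST of a nullable right-hand side, so two nullable alternatives also conflict).

FIRST sets of the non-terminals at (or reachable through a nullable prefix from) the front of some alternative:
  FIRST(E) = { ',', '-', 'num' }

Productions for X:
  X → -: FIRST = { '-' }
  X → E: FIRST = { ',', '-', 'num' }
  X → num E ,: FIRST = { 'num' }
  X → ε: FIRST = { ε }
Productions for E:
  E → num: FIRST = { 'num' }
  E → , -: FIRST = { ',' }
  E → - X: FIRST = { '-' }

Conflict for X: X → - and X → E
  Overlap: { '-' }
Conflict for X: X → E and X → num E ,
  Overlap: { 'num' }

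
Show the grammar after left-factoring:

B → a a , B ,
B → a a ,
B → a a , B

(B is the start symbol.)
B → a a , B'
B' → B B''
B'' → ,
B'' → ε
B' → ε

Left-factoring transforms A → αβ₁ | αβ₂ into A → αA' and A' → β₁ | β₂
(α is the longest common prefix among the alternatives). Repeat until
no nonterminal has two alternatives with a common prefix.

Round 1: B has alternatives sharing prefix 'a a ,'. Introduce B': B → a a , B'
  Add: B' → B ,
  Add: B' → ε
  Add: B' → B

Round 2: B' has alternatives sharing prefix 'B'. Introduce B'': B' → B B''
  Add: B'' → ,
  Add: B'' → ε

No remaining common prefixes — done.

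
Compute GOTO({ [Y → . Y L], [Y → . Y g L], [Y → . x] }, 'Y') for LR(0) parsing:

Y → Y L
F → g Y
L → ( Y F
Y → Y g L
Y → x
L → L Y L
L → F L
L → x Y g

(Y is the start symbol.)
GOTO(I, 'Y') = CLOSURE({ [A → αX.β] : [A → α.Xβ] ∈ I, X = 'Y' })

Items with dot before 'Y', with the dot advanced:
  [Y → . Y L] → [Y → Y . L]
  [Y → . Y g L] → [Y → Y . g L]
Closure of the advanced items:
  [Y → Y . L] has the dot before L: add [L → . ( Y F], [L → . L Y L], [L → . F L], [L → . x Y g]
  [L → . F L] has the dot before F: add [F → . g Y]

GOTO = { [F → . g Y], [L → . ( Y F], [L → . F L], [L → . L Y L], [L → . x Y g], [Y → Y . L], [Y → Y . g L] }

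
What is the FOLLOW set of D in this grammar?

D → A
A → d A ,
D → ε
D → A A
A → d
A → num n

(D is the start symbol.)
To compute FOLLOW(D), find every occurrence of D on a right-hand side N → α D β: add FIRST(β) \ {ε}, and if β is empty or nullable also add FOLLOW(N). Iterate to a fixed point.

D is the start symbol, so $ ∈ FOLLOW(D).
D does not occur on any right-hand side.

Taking the union: FOLLOW(D) = { $ }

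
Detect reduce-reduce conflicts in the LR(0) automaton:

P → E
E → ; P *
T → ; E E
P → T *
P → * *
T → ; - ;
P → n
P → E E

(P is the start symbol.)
A reduce-reduce conflict occurs when an LR(0) state has two complete items [A → α .] and [B → β .] — both call for a reduction, and with no lookahead the parser cannot choose between them.

Augment with P' → P and build the canonical LR(0) collection (I0 = CLOSURE({[P' → . P]}), then GOTO on every symbol after a dot until no new states appear). It has 17 states:
  I0: { [E → . ; P *], [P → . * *], [P → . E E], [P → . E], [P → . T *], [P → . n], [P' → . P], [T → . ; - ;], [T → . ; E E] }  — shift
  I1: { [P → * . *] }  — shift
  I2: { [E → . ; P *], [E → ; . P *], [P → . * *], [P → . E E], [P → . E], [P → . T *], [P → . n], [T → . ; - ;], [T → . ; E E], [T → ; . - ;], [T → ; . E E] }  — shift
  I3: { [E → . ; P *], [P → E . E], [P → E .] }  — shift, reduce
  I4: { [P' → P .] }  — accept
  I5: { [P → T . *] }  — shift
  I6: { [P → n .] }  — reduce
  I7: { [P → T * .] }  — reduce
  I8: { [E → . ; P *], [E → ; . P *], [P → . * *], [P → . E E], [P → . E], [P → . T *], [P → . n], [T → . ; - ;], [T → . ; E E] }  — shift
  I9: { [P → E E .] }  — reduce
  I10: { [E → ; P . *] }  — shift
  I11: { [E → ; P * .] }  — reduce
  I12: { [T → ; - . ;] }  — shift
  I13: { [E → . ; P *], [P → E . E], [P → E .], [T → ; E . E] }  — shift, reduce
  I14: { [P → E E .], [T → ; E E .] }  — 2 reduces
  I15: { [T → ; - ; .] }  — reduce
  I16: { [P → * * .] }  — reduce

I14 contains complete items [P → E E .], [T → ; E E .] — reduce-reduce conflict.

Answer: Yes — I14: [P → E E .] vs [T → ; E E .]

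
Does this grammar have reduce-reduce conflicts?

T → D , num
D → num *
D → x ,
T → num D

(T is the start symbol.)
A reduce-reduce conflict occurs when an LR(0) state has two complete items [A → α .] and [B → β .] — both call for a reduction, and with no lookahead the parser cannot choose between them.

Augment with T' → T and build the canonical LR(0) collection (I0 = CLOSURE({[T' → . T]}), then GOTO on every symbol after a dot until no new states appear). It has 11 states:
  I0: { [D → . num *], [D → . x ,], [T → . D , num], [T → . num D], [T' → . T] }  — shift
  I1: { [T → D . , num] }  — shift
  I2: { [T' → T .] }  — accept
  I3: { [D → . num *], [D → . x ,], [D → num . *], [T → num . D] }  — shift
  I4: { [D → x . ,] }  — shift
  I5: { [D → x , .] }  — reduce
  I6: { [D → num * .] }  — reduce
  I7: { [T → num D .] }  — reduce
  I8: { [D → num . *] }  — shift
  I9: { [T → D , . num] }  — shift
  I10: { [T → D , num .] }  — reduce

No state contains more than one complete item.

Answer: No reduce-reduce conflicts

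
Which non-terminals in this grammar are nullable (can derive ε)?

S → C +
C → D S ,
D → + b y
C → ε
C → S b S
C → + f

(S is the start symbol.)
A non-terminal is nullable if it can derive ε (the empty string): either it has an ε-production, or it has a production whose right-hand side consists entirely of nullable non-terminals.

ε-productions: C → ε
So C is immediately nullable.
No further non-terminal can be added: every production for the remaining non-terminals contains a terminal or a non-nullable non-terminal.
Nullable = { 'C' }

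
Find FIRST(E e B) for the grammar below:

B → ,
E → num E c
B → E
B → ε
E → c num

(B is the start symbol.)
{ 'c', 'num' }

FIRST sets of the non-terminals involved (from the grammar, by fixed-point iteration):
  FIRST(E) = { 'c', 'num' }

To compute FIRST(E e B), process the symbols left to right:
Symbol E is a non-terminal. Add FIRST(E) \ {ε} = { 'c', 'num' }
E is not nullable (ε ∉ FIRST(E)), so stop here.
FIRST(E e B) = { 'c', 'num' }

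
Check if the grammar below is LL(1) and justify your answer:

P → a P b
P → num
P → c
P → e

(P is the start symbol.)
A grammar is LL(1) if for each non-terminal N with multiple productions, the predict sets of those productions are pairwise disjoint, where PREDICT(N → α) = (FIRST(α) \ {ε}) ∪ (FOLLOW(N) if α ⇒* ε).

For P:
  PREDICT(P → a P b) = { 'a' }
  PREDICT(P → num) = { 'num' }
  PREDICT(P → c) = { 'c' }
  PREDICT(P → e) = { 'e' }

All predict sets are disjoint. The grammar IS LL(1).

Answer: Yes, the grammar is LL(1).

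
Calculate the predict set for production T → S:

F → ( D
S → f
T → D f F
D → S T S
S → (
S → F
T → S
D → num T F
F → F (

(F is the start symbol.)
{ '(', 'f' }

PREDICT(T → S) = (FIRST(RHS) \ {ε}) ∪ (FOLLOW(T) if ε ∈ FIRST(RHS), i.e. RHS ⇒* ε)
FIRST(S) = { '(', 'f' }
FIRST(S) = { '(', 'f' }
ε ∉ FIRST(S), so FOLLOW(T) is not added.
PREDICT(T → S) = { '(', 'f' }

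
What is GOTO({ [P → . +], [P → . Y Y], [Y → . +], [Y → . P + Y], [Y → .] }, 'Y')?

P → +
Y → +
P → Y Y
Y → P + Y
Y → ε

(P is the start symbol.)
GOTO(I, 'Y') = CLOSURE({ [A → αX.β] : [A → α.Xβ] ∈ I, X = 'Y' })

Items with dot before 'Y', with the dot advanced:
  [P → . Y Y] → [P → Y . Y]
Closure of the advanced items:
  [P → Y . Y] has the dot before Y: add [Y → . +], [Y → . P + Y], [Y → .]
  [Y → . P + Y] has the dot before P: add [P → . +], [P → . Y Y]

GOTO = { [P → . +], [P → . Y Y], [P → Y . Y], [Y → . +], [Y → . P + Y], [Y → .] }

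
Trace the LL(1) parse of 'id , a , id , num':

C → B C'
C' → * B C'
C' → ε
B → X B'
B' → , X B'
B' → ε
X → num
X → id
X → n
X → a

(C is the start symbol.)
Stack is shown with the top on the left.

Stack        Input                Action
----------------------------------------
C $          id , a , id , num $  output C → B C'
B C' $       id , a , id , num $  output B → X B'
X B' C' $    id , a , id , num $  output X → id
id B' C' $   id , a , id , num $  match 'id'
B' C' $      , a , id , num $     output B' → , X B'
, X B' C' $  , a , id , num $     match ','
X B' C' $    a , id , num $       output X → a
a B' C' $    a , id , num $       match 'a'
B' C' $      , id , num $         output B' → , X B'
, X B' C' $  , id , num $         match ','
X B' C' $    id , num $           output X → id
id B' C' $   id , num $           match 'id'
B' C' $      , num $              output B' → , X B'
, X B' C' $  , num $              match ','
X B' C' $    num $                output X → num
num B' C' $  num $                match 'num'
B' C' $      $                    output B' → ε
C' $         $                    output C' → ε
$            $                    accept

The string is accepted.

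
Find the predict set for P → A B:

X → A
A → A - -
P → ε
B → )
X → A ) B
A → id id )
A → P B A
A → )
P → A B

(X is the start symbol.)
{ ')', 'id' }

PREDICT(P → A B) = (FIRST(RHS) \ {ε}) ∪ (FOLLOW(P) if ε ∈ FIRST(RHS), i.e. RHS ⇒* ε)
FIRST(A) = { ')', 'id' }
FIRST(A B) = { ')', 'id' }
ε ∉ FIRST(A B), so FOLLOW(P) is not added.
PREDICT(P → A B) = { ')', 'id' }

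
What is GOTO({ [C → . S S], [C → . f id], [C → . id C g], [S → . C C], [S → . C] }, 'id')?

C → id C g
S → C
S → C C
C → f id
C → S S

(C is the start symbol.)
{ [C → . S S], [C → . f id], [C → . id C g], [C → id . C g], [S → . C C], [S → . C] }

GOTO(I, 'id') = CLOSURE({ [A → αX.β] : [A → α.Xβ] ∈ I, X = 'id' })

Items with dot before 'id', with the dot advanced:
  [C → . id C g] → [C → id . C g]
Closure of the advanced items:
  [C → id . C g] has the dot before C: add [C → . id C g], [C → . f id], [C → . S S]
  [C → . S S] has the dot before S: add [S → . C], [S → . C C]

GOTO = { [C → . S S], [C → . f id], [C → . id C g], [C → id . C g], [S → . C C], [S → . C] }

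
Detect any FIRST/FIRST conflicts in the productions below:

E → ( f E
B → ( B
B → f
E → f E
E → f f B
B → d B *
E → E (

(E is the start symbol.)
Yes. E → '(' f E / E → E '(' on { '(' }; E → f E / E → f f B on { 'f' }; E → f E / E → E '(' on { 'f' }; E → f f B / E → E '(' on { 'f' }

A FIRST/FIRST conflict occurs when two productions N → α and N → β for the same non-terminal have FIRST(α) ∩ FIRST(β) ≠ ∅ (with ε ∈ FIRST of a nullable right-hand side, so two nullable alternatives also conflict).

FIRST sets of the non-terminals at (or reachable through a nullable prefix from) the front of some alternative:
  FIRST(E) = { '(', 'f' }

Productions for E:
  E → ( f E: FIRST = { '(' }
  E → f E: FIRST = { 'f' }
  E → f f B: FIRST = { 'f' }
  E → E (: FIRST = { '(', 'f' }
Productions for B:
  B → ( B: FIRST = { '(' }
  B → f: FIRST = { 'f' }
  B → d B *: FIRST = { 'd' }

Conflict for E: E → ( f E and E → E (
  Overlap: { '(' }
Conflict for E: E → f E and E → f f B
  Overlap: { 'f' }
Conflict for E: E → f E and E → E (
  Overlap: { 'f' }
Conflict for E: E → f f B and E → E (
  Overlap: { 'f' }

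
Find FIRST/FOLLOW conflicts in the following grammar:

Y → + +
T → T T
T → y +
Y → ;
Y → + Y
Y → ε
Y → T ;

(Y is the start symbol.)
A FIRST/FOLLOW conflict occurs when a non-terminal N has a nullable alternative N → β (β ⇒* ε) and another alternative N → α with FIRST(α) ∩ FOLLOW(N) ≠ ∅: on such a lookahead the parser cannot decide between expanding α and letting N vanish via β.

Nullable non-terminals: Y.
FIRST sets used below: FIRST(T) = { 'y' }

Y: nullable alternative(s) Y → ε; FOLLOW(Y) = { $ }
  Y → + +: FIRST \ {ε} = { '+' } — disjoint from FOLLOW(Y)
  Y → ;: FIRST \ {ε} = { ';' } — disjoint from FOLLOW(Y)
  Y → + Y: FIRST \ {ε} = { '+' } — disjoint from FOLLOW(Y)
  Y → ε: FIRST \ {ε} = { } — this is the only nullable alternative, skip
  Y → T ;: FIRST \ {ε} = { 'y' } — disjoint from FOLLOW(Y)

T has no nullable alternative, so no FIRST/FOLLOW check is needed there.

No FIRST/FOLLOW conflicts found.

Answer: No FIRST/FOLLOW conflicts.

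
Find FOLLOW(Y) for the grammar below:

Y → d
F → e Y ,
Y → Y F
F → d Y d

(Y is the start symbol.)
To compute FOLLOW(Y), find every occurrence of Y on a right-hand side N → α Y β: add FIRST(β) \ {ε}, and if β is empty or nullable also add FOLLOW(N). Iterate to a fixed point.

Y is the start symbol, so $ ∈ FOLLOW(Y).
In F → e Y ,: Y is followed by ',', add FIRST(',') \ {ε} = { ',' }
In Y → Y F: Y is followed by F, add FIRST(F) \ {ε} = { 'd', 'e' }
In F → d Y d: Y is followed by d, add FIRST(d) \ {ε} = { 'd' }

Taking the union: FOLLOW(Y) = { $, ',', 'd', 'e' }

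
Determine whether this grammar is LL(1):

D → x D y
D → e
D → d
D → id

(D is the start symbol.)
Yes, the grammar is LL(1).

For D:
  PREDICT(D → x D y) = { 'x' }
  PREDICT(D → e) = { 'e' }
  PREDICT(D → d) = { 'd' }
  PREDICT(D → id) = { 'id' }

All predict sets are disjoint. The grammar IS LL(1).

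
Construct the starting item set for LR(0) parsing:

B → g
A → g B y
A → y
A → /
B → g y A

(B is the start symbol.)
{ [B → . g y A], [B → . g], [B' → . B] }

First, augment the grammar with B' → B
I₀ = CLOSURE({ [B' → . B] }):
  [B' → . B] has the dot before B: add [B → . g], [B → . g y A]
No further items can be added.

I₀ = { [B → . g y A], [B → . g], [B' → . B] }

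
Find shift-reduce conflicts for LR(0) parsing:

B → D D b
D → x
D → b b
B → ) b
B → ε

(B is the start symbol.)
A shift-reduce conflict occurs when an LR(0) state has both:
  - a complete (reduce) item [A → α .] (dot at the end), and
  - a shift item [B → β . c γ] (dot before a terminal).

Augment with B' → B and build the canonical LR(0) collection (I0 = CLOSURE({[B' → . B]}), then GOTO on every symbol after a dot until no new states appear). It has 10 states:
  I0: { [B → . ) b], [B → . D D b], [B → .], [B' → . B], [D → . b b], [D → . x] }  — shift, reduce
  I1: { [B → ) . b] }  — shift
  I2: { [B' → B .] }  — accept
  I3: { [B → D . D b], [D → . b b], [D → . x] }  — shift
  I4: { [D → b . b] }  — shift
  I5: { [D → x .] }  — reduce
  I6: { [D → b b .] }  — reduce
  I7: { [B → D D . b] }  — shift
  I8: { [B → D D b .] }  — reduce
  I9: { [B → ) b .] }  — reduce

I0 contains reduce item [B → .] and shift items [B → . ) b], [D → . b b], [D → . x] — shift-reduce conflict.

Answer: Yes — I0: [B → .] vs [B → . ) b]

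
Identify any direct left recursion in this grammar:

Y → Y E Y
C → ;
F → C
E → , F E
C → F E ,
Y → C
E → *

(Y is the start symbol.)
Direct left recursion occurs when N → N α for some non-terminal N (the right-hand side begins with the left-hand side itself).

Y → Y E Y: LEFT RECURSIVE (starts with Y)
C → ;: starts with ';'
F → C: starts with C
E → , F E: starts with ','
C → F E ,: starts with F
Y → C: starts with C
E → *: starts with '*'

The grammar has direct left recursion on: Y.

Answer: Yes, Y is left-recursive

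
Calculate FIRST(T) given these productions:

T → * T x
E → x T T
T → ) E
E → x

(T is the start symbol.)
To compute FIRST(T), examine every production with T on the left-hand side, reading each right-hand side left to right until a non-nullable symbol is reached.

From T → * T x:
  - '*' is a terminal: add '*' and stop
From T → ) E:
  - ')' is a terminal: add ')' and stop

Collecting: FIRST(T) = { ')', '*' }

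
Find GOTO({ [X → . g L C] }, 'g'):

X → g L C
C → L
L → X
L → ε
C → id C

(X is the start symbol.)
GOTO(I, 'g') = CLOSURE({ [A → αX.β] : [A → α.Xβ] ∈ I, X = 'g' })

Items with dot before 'g', with the dot advanced:
  [X → . g L C] → [X → g . L C]
Closure of the advanced items:
  [X → g . L C] has the dot before L: add [L → . X], [L → .]
  [L → . X] has the dot before X: add [X → . g L C]

GOTO = { [L → . X], [L → .], [X → . g L C], [X → g . L C] }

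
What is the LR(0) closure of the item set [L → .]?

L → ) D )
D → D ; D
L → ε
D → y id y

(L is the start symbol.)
Start with: [L → .]
The dot is at the end, so nothing is added.

CLOSURE = { [L → .] }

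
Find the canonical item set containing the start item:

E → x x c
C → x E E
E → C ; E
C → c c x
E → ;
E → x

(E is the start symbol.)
{ [C → . c c x], [C → . x E E], [E → . ;], [E → . C ; E], [E → . x x c], [E → . x], [E' → . E] }

First, augment the grammar with E' → E
I₀ = CLOSURE({ [E' → . E] }):
  [E' → . E] has the dot before E: add [E → . x x c], [E → . C ; E], [E → . ;], [E → . x]
  [E → . C ; E] has the dot before C: add [C → . x E E], [C → . c c x]
No further items can be added.

I₀ = { [C → . c c x], [C → . x E E], [E → . ;], [E → . C ; E], [E → . x x c], [E → . x], [E' → . E] }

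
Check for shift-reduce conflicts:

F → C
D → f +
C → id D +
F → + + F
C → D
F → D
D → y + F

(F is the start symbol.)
No shift-reduce conflicts

A shift-reduce conflict occurs when an LR(0) state has both:
  - a complete (reduce) item [A → α .] (dot at the end), and
  - a shift item [B → β . c γ] (dot before a terminal).

Augment with F' → F and build the canonical LR(0) collection (I0 = CLOSURE({[F' → . F]}), then GOTO on every symbol after a dot until no new states appear). It has 15 states:
  I0: { [C → . D], [C → . id D +], [D → . f +], [D → . y + F], [F → . + + F], [F → . C], [F → . D], [F' → . F] }  — shift
  I1: { [F → + . + F] }  — shift
  I2: { [F → C .] }  — reduce
  I3: { [C → D .], [F → D .] }  — 2 reduces
  I4: { [F' → F .] }  — accept
  I5: { [D → f . +] }  — shift
  I6: { [C → id . D +], [D → . f +], [D → . y + F] }  — shift
  I7: { [D → y . + F] }  — shift
  I8: { [C → . D], [C → . id D +], [D → . f +], [D → . y + F], [D → y + . F], [F → . + + F], [F → . C], [F → . D] }  — shift
  I9: { [D → y + F .] }  — reduce
  I10: { [C → id D . +] }  — shift
  I11: { [C → id D + .] }  — reduce
  I12: { [D → f + .] }  — reduce
  I13: { [C → . D], [C → . id D +], [D → . f +], [D → . y + F], [F → + + . F], [F → . + + F], [F → . C], [F → . D] }  — shift
  I14: { [F → + + F .] }  — reduce

No state contains both a complete item and a shift item.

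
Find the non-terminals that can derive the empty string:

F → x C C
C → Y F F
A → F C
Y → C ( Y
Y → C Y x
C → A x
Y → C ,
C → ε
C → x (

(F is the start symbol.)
{ 'C' }

A non-terminal is nullable if it can derive ε (the empty string): either it has an ε-production, or it has a production whose right-hand side consists entirely of nullable non-terminals.

ε-productions: C → ε
So C is immediately nullable.
No further non-terminal can be added: every production for the remaining non-terminals contains a terminal or a non-nullable non-terminal.
Nullable = { 'C' }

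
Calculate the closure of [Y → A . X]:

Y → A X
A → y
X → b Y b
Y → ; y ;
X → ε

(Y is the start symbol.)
To compute CLOSURE, for each item [A → α.Bβ] where B is a non-terminal, add [B → .γ] for all productions B → γ; repeat for the newly added items until nothing changes.

Start with: [Y → A . X]
  [Y → A . X] has the dot before X: add [X → . b Y b], [X → .]
No further items can be added.

CLOSURE = { [X → . b Y b], [X → .], [Y → A . X] }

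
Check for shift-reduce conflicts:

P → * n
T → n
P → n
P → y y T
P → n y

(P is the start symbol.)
A shift-reduce conflict occurs when an LR(0) state has both:
  - a complete (reduce) item [A → α .] (dot at the end), and
  - a shift item [B → β . c γ] (dot before a terminal).

Augment with P' → P and build the canonical LR(0) collection (I0 = CLOSURE({[P' → . P]}), then GOTO on every symbol after a dot until no new states appear). It has 10 states:
  I0: { [P → . * n], [P → . n y], [P → . n], [P → . y y T], [P' → . P] }  — shift
  I1: { [P → * . n] }  — shift
  I2: { [P' → P .] }  — accept
  I3: { [P → n . y], [P → n .] }  — shift, reduce
  I4: { [P → y . y T] }  — shift
  I5: { [P → y y . T], [T → . n] }  — shift
  I6: { [P → y y T .] }  — reduce
  I7: { [T → n .] }  — reduce
  I8: { [P → n y .] }  — reduce
  I9: { [P → * n .] }  — reduce

I3 contains reduce item [P → n .] and shift item [P → n . y] — shift-reduce conflict.

Answer: Yes — I3: [P → n .] vs [P → n . y]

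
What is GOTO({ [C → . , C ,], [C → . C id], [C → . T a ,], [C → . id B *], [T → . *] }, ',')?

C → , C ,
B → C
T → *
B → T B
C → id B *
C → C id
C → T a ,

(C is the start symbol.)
GOTO(I, ',') = CLOSURE({ [A → αX.β] : [A → α.Xβ] ∈ I, X = ',' })

Items with dot before ',', with the dot advanced:
  [C → . , C ,] → [C → , . C ,]
Closure of the advanced items:
  [C → , . C ,] has the dot before C: add [C → . , C ,], [C → . id B *], [C → . C id], [C → . T a ,]
  [C → . T a ,] has the dot before T: add [T → . *]

GOTO = { [C → , . C ,], [C → . , C ,], [C → . C id], [C → . T a ,], [C → . id B *], [T → . *] }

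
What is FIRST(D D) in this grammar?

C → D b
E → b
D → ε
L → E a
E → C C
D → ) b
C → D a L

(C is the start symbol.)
FIRST sets of the non-terminals involved (from the grammar, by fixed-point iteration):
  FIRST(D) = { ')', ε }

To compute FIRST(D D), process the symbols left to right:
Symbol D is a non-terminal. Add FIRST(D) \ {ε} = { ')' }
D is nullable (ε ∈ FIRST(D)), continue to the next symbol.
Symbol D is a non-terminal. Add FIRST(D) \ {ε} = { ')' }
D is nullable (ε ∈ FIRST(D)), continue to the next symbol.
All symbols are nullable, so ε is in the result.
FIRST(D D) = { ')', ε }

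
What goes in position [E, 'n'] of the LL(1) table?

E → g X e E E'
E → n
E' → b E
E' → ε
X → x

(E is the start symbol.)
To find M[E, 'n'], we find productions for E where 'n' is in the predict set (PREDICT(N → α) = (FIRST(α) \ {ε}) ∪ (FOLLOW(N) if α ⇒* ε)).

E → g X e E E': PREDICT = { 'g' }
E → n: PREDICT = { 'n' }
  'n' is in predict set, so this production goes in M[E, 'n']

M[E, 'n'] = E → n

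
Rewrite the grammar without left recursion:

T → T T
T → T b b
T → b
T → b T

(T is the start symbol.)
T is directly left-recursive. The standard transformation for
  A → A α₁ | ... | A α_m | β₁ | ... | β_n
is
  A  → β₁ A' | ... | β_n A'
  A' → α₁ A' | ... | α_m A' | ε

T → b becomes T → b T'
T → b T becomes T → b T T'
T → T T becomes T' → T T'
T → T b b becomes T' → b b T'
Add T' → ε

Resulting grammar:
T → b T'
T → b T T'
T' → T T'
T' → b b T'
T' → ε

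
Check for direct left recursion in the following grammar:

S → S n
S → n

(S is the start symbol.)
S → S n: LEFT RECURSIVE (starts with S)
S → n: starts with n

The grammar has direct left recursion on: S.

Answer: Yes, S is left-recursive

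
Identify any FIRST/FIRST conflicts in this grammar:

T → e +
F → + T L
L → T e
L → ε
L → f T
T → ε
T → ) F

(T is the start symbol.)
FIRST sets of the non-terminals at (or reachable through a nullable prefix from) the front of some alternative:
  FIRST(T) = { ')', 'e', ε }

Productions for T:
  T → e +: FIRST = { 'e' }
  T → ε: FIRST = { ε }
  T → ) F: FIRST = { ')' }
Productions for L:
  L → T e: FIRST = { ')', 'e' }
  L → ε: FIRST = { ε }
  L → f T: FIRST = { 'f' }
F has only one production, so no FIRST/FIRST conflict is possible there.

All alternatives of each non-terminal have pairwise disjoint FIRST sets.

Answer: No FIRST/FIRST conflicts.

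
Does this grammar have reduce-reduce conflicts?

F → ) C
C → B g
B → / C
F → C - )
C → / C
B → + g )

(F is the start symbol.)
Yes — I10: [B → / C .] vs [C → / C .]

A reduce-reduce conflict occurs when an LR(0) state has two complete items [A → α .] and [B → β .] — both call for a reduction, and with no lookahead the parser cannot choose between them.

Augment with F' → F and build the canonical LR(0) collection (I0 = CLOSURE({[F' → . F]}), then GOTO on every symbol after a dot until no new states appear). It has 14 states:
  I0: { [B → . + g )], [B → . / C], [C → . / C], [C → . B g], [F → . ) C], [F → . C - )], [F' → . F] }  — shift
  I1: { [B → . + g )], [B → . / C], [C → . / C], [C → . B g], [F → ) . C] }  — shift
  I2: { [B → + . g )] }  — shift
  I3: { [B → . + g )], [B → . / C], [B → / . C], [C → . / C], [C → . B g], [C → / . C] }  — shift
  I4: { [C → B . g] }  — shift
  I5: { [F → C . - )] }  — shift
  I6: { [F' → F .] }  — accept
  I7: { [F → C - . )] }  — shift
  I8: { [F → C - ) .] }  — reduce
  I9: { [C → B g .] }  — reduce
  I10: { [B → / C .], [C → / C .] }  — 2 reduces
  I11: { [B → + g . )] }  — shift
  I12: { [B → + g ) .] }  — reduce
  I13: { [F → ) C .] }  — reduce

I10 contains complete items [B → / C .], [C → / C .] — reduce-reduce conflict.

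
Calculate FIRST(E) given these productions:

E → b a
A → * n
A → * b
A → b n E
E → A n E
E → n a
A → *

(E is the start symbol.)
{ '*', 'b', 'n' }

To compute FIRST(E), examine every production with E on the left-hand side, reading each right-hand side left to right until a non-nullable symbol is reached.

FIRST sets of the other non-terminals involved (by the same procedure, iterated to a fixed point):
  FIRST(A) = { '*', 'b' }

From E → b a:
  - b is a terminal: add 'b' and stop
From E → A n E:
  - A is a non-terminal: add FIRST(A) \ {ε} = { '*', 'b' }
    A is not nullable, so stop
From E → n a:
  - n is a terminal: add 'n' and stop

Collecting: FIRST(E) = { '*', 'b', 'n' }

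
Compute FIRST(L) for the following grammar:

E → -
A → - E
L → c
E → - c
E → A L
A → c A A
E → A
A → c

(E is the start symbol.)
To compute FIRST(L), examine every production with L on the left-hand side, reading each right-hand side left to right until a non-nullable symbol is reached.

From L → c:
  - c is a terminal: add 'c' and stop

Collecting: FIRST(L) = { 'c' }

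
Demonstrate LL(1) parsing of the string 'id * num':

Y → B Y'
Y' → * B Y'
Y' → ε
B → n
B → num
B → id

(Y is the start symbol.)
LL(1) parsing maintains a stack (initially the start symbol over $) and the input. At each step: if the stack top is a terminal, match it against the current input token; if it is a non-terminal N, replace it with the RHS of M[N, lookahead] (the unique production whose predict set contains the lookahead).

Stack is shown with the top on the left.

Stack     Input       Action
----------------------------
Y $       id * num $  output Y → B Y'
B Y' $    id * num $  output B → id
id Y' $   id * num $  match 'id'
Y' $      * num $     output Y' → * B Y'
* B Y' $  * num $     match '*'
B Y' $    num $       output B → num
num Y' $  num $       match 'num'
Y' $      $           output Y' → ε
$         $           accept

The string is accepted.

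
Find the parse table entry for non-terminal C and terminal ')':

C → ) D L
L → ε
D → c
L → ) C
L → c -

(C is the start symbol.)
C → ) D L

To find M[C, ')'], we find productions for C where ')' is in the predict set (PREDICT(N → α) = (FIRST(α) \ {ε}) ∪ (FOLLOW(N) if α ⇒* ε)).

C → ) D L: PREDICT = { ')' }
  ')' is in predict set, so this production goes in M[C, ')']

M[C, ')'] = C → ) D L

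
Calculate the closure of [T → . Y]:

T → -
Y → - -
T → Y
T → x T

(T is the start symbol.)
{ [T → . Y], [Y → . - -] }

To compute CLOSURE, for each item [A → α.Bβ] where B is a non-terminal, add [B → .γ] for all productions B → γ; repeat for the newly added items until nothing changes.

Start with: [T → . Y]
  [T → . Y] has the dot before Y: add [Y → . - -]
No further items can be added.

CLOSURE = { [T → . Y], [Y → . - -] }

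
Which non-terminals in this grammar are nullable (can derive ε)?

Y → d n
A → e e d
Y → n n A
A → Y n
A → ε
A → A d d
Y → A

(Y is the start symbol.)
A non-terminal is nullable if it can derive ε (the empty string): either it has an ε-production, or it has a production whose right-hand side consists entirely of nullable non-terminals.

ε-productions: A → ε
So A is immediately nullable.
Y → A: every symbol on the right is nullable, so Y is nullable too.
Every non-terminal is now nullable.
Nullable = { 'A', 'Y' }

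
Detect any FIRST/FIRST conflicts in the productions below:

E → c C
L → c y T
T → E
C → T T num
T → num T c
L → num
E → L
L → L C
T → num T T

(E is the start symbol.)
FIRST sets of the non-terminals at (or reachable through a nullable prefix from) the front of some alternative:
  FIRST(L) = { 'c', 'num' }
  FIRST(E) = { 'c', 'num' }

Productions for E:
  E → c C: FIRST = { 'c' }
  E → L: FIRST = { 'c', 'num' }
Productions for L:
  L → c y T: FIRST = { 'c' }
  L → num: FIRST = { 'num' }
  L → L C: FIRST = { 'c', 'num' }
Productions for T:
  T → E: FIRST = { 'c', 'num' }
  T → num T c: FIRST = { 'num' }
  T → num T T: FIRST = { 'num' }
C has only one production, so no FIRST/FIRST conflict is possible there.

Conflict for E: E → c C and E → L
  Overlap: { 'c' }
Conflict for L: L → c y T and L → L C
  Overlap: { 'c' }
Conflict for L: L → num and L → L C
  Overlap: { 'num' }
Conflict for T: T → E and T → num T c
  Overlap: { 'num' }
Conflict for T: T → E and T → num T T
  Overlap: { 'num' }
Conflict for T: T → num T c and T → num T T
  Overlap: { 'num' }

Answer: Yes. E → c C / E → L on { 'c' }; L → c y T / L → L C on { 'c' }; L → num / L → L C on { 'num' }; T → E / T → num T c on { 'num' }; T → E / T → num T T on { 'num' }; T → num T c / T → num T T on { 'num' }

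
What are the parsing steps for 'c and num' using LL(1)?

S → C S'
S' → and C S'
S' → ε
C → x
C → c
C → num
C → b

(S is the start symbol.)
LL(1) parsing maintains a stack (initially the start symbol over $) and the input. At each step: if the stack top is a terminal, match it against the current input token; if it is a non-terminal N, replace it with the RHS of M[N, lookahead] (the unique production whose predict set contains the lookahead).

Stack is shown with the top on the left.

Stack       Input        Action
-------------------------------
S $         c and num $  output S → C S'
C S' $      c and num $  output C → c
c S' $      c and num $  match 'c'
S' $        and num $    output S' → and C S'
and C S' $  and num $    match 'and'
C S' $      num $        output C → num
num S' $    num $        match 'num'
S' $        $            output S' → ε
$           $            accept

The string is accepted.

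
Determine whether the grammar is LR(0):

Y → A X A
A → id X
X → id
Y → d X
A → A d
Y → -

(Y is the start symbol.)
No. Shift-reduce conflict between [Y → A X A .] and [A → A . d]

A grammar is LR(0) if no state in the canonical LR(0) collection has:
  - both a shift item (dot before a terminal) and a complete item (shift-reduce conflict), or
  - two or more complete items (reduce-reduce conflict; the accept item [Y' → Y .] counts as a complete item here).

Augment with Y' → Y and build the canonical LR(0) collection (I0 = CLOSURE({[Y' → . Y]}), then GOTO on every symbol after a dot until no new states appear). It has 12 states:
  I0: { [A → . A d], [A → . id X], [Y → . -], [Y → . A X A], [Y → . d X], [Y' → . Y] }  — shift
  I1: { [Y → - .] }  — reduce
  I2: { [A → A . d], [X → . id], [Y → A . X A] }  — shift
  I3: { [Y' → Y .] }  — accept
  I4: { [X → . id], [Y → d . X] }  — shift
  I5: { [A → id . X], [X → . id] }  — shift
  I6: { [A → id X .] }  — reduce
  I7: { [X → id .] }  — reduce
  I8: { [Y → d X .] }  — reduce
  I9: { [A → . A d], [A → . id X], [Y → A X . A] }  — shift
  I10: { [A → A d .] }  — reduce
  I11: { [A → A . d], [Y → A X A .] }  — shift, reduce

Conflict in state I11:
  Shift-reduce conflict between [Y → A X A .] and [A → A . d]
So the grammar is NOT LR(0).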